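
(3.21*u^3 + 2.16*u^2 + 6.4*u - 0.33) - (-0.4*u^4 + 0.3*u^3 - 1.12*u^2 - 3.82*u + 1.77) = 0.4*u^4 + 2.91*u^3 + 3.28*u^2 + 10.22*u - 2.1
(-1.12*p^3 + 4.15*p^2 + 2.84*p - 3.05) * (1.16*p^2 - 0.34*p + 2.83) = -1.2992*p^5 + 5.1948*p^4 - 1.2862*p^3 + 7.2409*p^2 + 9.0742*p - 8.6315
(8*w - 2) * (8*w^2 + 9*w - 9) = 64*w^3 + 56*w^2 - 90*w + 18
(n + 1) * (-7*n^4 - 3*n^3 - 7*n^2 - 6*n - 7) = -7*n^5 - 10*n^4 - 10*n^3 - 13*n^2 - 13*n - 7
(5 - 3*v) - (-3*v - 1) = 6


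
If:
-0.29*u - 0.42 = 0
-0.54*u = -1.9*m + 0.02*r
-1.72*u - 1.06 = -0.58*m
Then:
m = -2.47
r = -195.29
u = -1.45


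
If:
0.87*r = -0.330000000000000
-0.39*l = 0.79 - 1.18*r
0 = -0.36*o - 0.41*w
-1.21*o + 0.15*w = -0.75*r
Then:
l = -3.17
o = -0.21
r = -0.38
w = 0.19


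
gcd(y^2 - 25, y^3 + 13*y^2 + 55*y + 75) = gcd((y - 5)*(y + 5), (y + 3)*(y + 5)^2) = y + 5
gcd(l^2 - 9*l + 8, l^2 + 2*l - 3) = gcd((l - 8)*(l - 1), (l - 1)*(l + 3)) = l - 1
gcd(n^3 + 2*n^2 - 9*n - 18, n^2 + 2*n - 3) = n + 3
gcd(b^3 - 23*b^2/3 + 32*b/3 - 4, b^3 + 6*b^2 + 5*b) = 1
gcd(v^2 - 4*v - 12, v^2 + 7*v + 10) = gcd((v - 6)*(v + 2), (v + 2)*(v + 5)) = v + 2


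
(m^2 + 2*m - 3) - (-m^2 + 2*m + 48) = 2*m^2 - 51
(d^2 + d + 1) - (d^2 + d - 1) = 2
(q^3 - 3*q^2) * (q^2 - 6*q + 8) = q^5 - 9*q^4 + 26*q^3 - 24*q^2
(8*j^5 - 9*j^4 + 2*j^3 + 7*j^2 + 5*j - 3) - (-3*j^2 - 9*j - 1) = 8*j^5 - 9*j^4 + 2*j^3 + 10*j^2 + 14*j - 2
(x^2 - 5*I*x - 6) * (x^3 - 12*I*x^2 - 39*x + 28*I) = x^5 - 17*I*x^4 - 105*x^3 + 295*I*x^2 + 374*x - 168*I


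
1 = 1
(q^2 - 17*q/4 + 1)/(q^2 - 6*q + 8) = (q - 1/4)/(q - 2)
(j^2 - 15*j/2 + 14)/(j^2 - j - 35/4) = 2*(j - 4)/(2*j + 5)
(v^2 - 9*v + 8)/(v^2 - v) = (v - 8)/v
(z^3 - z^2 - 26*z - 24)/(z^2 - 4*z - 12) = (z^2 + 5*z + 4)/(z + 2)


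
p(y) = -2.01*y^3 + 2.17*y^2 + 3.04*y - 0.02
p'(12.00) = -813.20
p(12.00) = -3124.34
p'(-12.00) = -917.36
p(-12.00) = 3749.26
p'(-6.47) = -277.46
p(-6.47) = 615.54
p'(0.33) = 3.82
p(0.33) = 1.15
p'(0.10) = 3.41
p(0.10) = 0.30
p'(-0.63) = -2.09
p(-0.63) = -0.57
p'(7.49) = -302.74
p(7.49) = -700.09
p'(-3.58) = -89.78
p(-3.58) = 109.13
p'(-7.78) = -395.71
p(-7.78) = 1054.21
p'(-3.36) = -79.62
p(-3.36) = 90.51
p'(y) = -6.03*y^2 + 4.34*y + 3.04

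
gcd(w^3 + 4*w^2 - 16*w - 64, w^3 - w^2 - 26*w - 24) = w + 4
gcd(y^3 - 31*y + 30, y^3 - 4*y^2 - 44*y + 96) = y + 6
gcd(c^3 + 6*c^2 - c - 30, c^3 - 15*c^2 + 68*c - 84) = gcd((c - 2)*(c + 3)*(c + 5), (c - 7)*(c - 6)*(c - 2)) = c - 2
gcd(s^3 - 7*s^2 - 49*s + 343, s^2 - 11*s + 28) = s - 7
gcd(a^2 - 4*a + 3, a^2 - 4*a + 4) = 1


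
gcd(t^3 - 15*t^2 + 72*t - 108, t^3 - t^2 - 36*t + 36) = t - 6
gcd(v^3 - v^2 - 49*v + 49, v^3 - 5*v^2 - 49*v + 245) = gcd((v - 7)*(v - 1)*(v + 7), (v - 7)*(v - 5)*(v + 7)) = v^2 - 49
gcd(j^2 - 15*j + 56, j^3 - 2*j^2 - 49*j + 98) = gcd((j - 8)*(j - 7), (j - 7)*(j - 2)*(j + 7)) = j - 7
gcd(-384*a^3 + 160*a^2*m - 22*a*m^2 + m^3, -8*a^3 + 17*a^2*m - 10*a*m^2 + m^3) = 8*a - m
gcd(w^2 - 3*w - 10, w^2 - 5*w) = w - 5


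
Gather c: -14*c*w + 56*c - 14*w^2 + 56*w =c*(56 - 14*w) - 14*w^2 + 56*w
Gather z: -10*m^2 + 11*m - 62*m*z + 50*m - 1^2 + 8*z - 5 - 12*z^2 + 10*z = -10*m^2 + 61*m - 12*z^2 + z*(18 - 62*m) - 6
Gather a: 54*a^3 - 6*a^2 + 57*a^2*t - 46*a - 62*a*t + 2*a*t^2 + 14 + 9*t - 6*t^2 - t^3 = 54*a^3 + a^2*(57*t - 6) + a*(2*t^2 - 62*t - 46) - t^3 - 6*t^2 + 9*t + 14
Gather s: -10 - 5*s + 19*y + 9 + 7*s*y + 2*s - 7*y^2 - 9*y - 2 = s*(7*y - 3) - 7*y^2 + 10*y - 3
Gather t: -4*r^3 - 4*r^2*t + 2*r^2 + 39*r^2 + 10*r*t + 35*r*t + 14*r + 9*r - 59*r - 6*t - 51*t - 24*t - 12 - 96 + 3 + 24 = -4*r^3 + 41*r^2 - 36*r + t*(-4*r^2 + 45*r - 81) - 81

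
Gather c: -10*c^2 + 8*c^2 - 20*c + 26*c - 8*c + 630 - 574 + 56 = -2*c^2 - 2*c + 112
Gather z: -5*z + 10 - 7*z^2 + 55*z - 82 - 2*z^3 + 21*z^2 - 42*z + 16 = -2*z^3 + 14*z^2 + 8*z - 56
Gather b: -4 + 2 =-2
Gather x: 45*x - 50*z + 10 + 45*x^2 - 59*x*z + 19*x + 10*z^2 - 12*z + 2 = 45*x^2 + x*(64 - 59*z) + 10*z^2 - 62*z + 12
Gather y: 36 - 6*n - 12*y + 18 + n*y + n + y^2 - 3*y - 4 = -5*n + y^2 + y*(n - 15) + 50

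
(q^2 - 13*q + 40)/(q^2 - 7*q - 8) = (q - 5)/(q + 1)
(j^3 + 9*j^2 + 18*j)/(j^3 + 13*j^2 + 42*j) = (j + 3)/(j + 7)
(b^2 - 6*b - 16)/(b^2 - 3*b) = (b^2 - 6*b - 16)/(b*(b - 3))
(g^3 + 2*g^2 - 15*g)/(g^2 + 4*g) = (g^2 + 2*g - 15)/(g + 4)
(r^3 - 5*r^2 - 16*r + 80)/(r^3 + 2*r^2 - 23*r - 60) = (r - 4)/(r + 3)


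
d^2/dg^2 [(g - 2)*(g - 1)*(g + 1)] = 6*g - 4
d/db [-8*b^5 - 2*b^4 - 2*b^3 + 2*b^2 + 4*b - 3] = -40*b^4 - 8*b^3 - 6*b^2 + 4*b + 4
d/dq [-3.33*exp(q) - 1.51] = -3.33*exp(q)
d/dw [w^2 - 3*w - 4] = 2*w - 3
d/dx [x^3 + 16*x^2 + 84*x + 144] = 3*x^2 + 32*x + 84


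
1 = 1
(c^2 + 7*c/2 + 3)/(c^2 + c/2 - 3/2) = (c + 2)/(c - 1)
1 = 1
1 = 1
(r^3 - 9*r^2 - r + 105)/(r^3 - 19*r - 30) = (r - 7)/(r + 2)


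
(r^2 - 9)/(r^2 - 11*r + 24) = (r + 3)/(r - 8)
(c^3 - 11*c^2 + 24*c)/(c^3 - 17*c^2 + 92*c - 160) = c*(c - 3)/(c^2 - 9*c + 20)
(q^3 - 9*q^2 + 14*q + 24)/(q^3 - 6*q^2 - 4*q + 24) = (q^2 - 3*q - 4)/(q^2 - 4)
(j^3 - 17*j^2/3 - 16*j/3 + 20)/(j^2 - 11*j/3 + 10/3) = (j^2 - 4*j - 12)/(j - 2)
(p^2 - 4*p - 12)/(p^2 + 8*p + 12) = (p - 6)/(p + 6)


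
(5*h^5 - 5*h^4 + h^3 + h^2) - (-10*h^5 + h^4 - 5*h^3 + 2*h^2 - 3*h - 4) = 15*h^5 - 6*h^4 + 6*h^3 - h^2 + 3*h + 4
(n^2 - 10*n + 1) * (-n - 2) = -n^3 + 8*n^2 + 19*n - 2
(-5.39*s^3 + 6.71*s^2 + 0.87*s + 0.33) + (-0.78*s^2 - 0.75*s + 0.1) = -5.39*s^3 + 5.93*s^2 + 0.12*s + 0.43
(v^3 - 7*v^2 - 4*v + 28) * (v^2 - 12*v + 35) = v^5 - 19*v^4 + 115*v^3 - 169*v^2 - 476*v + 980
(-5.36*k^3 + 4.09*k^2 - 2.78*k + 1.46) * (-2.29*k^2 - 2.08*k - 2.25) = 12.2744*k^5 + 1.7827*k^4 + 9.919*k^3 - 6.7635*k^2 + 3.2182*k - 3.285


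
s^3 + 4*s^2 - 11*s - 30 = (s - 3)*(s + 2)*(s + 5)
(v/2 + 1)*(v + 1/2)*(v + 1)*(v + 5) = v^4/2 + 17*v^3/4 + 21*v^2/2 + 37*v/4 + 5/2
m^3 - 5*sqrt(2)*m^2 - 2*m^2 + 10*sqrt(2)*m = m*(m - 2)*(m - 5*sqrt(2))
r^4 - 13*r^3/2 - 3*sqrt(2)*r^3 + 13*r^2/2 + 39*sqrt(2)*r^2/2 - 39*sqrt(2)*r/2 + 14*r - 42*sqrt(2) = (r - 4)*(r - 7/2)*(r + 1)*(r - 3*sqrt(2))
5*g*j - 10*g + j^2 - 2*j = (5*g + j)*(j - 2)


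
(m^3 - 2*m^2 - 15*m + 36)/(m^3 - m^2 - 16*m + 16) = (m^2 - 6*m + 9)/(m^2 - 5*m + 4)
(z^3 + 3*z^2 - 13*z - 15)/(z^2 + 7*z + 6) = (z^2 + 2*z - 15)/(z + 6)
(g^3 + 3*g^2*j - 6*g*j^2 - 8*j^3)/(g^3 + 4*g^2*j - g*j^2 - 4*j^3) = (g - 2*j)/(g - j)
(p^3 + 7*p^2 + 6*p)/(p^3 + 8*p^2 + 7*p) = (p + 6)/(p + 7)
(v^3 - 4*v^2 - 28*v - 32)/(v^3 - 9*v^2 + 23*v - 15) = (v^3 - 4*v^2 - 28*v - 32)/(v^3 - 9*v^2 + 23*v - 15)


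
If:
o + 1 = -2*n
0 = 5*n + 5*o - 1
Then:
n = -6/5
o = 7/5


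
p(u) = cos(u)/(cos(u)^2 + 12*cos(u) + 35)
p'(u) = (2*sin(u)*cos(u) + 12*sin(u))*cos(u)/(cos(u)^2 + 12*cos(u) + 35)^2 - sin(u)/(cos(u)^2 + 12*cos(u) + 35)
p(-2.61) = -0.03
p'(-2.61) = 0.03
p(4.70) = -0.00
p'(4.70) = 0.03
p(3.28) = -0.04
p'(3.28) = 0.01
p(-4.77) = 0.00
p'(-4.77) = -0.03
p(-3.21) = -0.04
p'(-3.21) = -0.00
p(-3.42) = -0.04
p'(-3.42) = -0.02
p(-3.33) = -0.04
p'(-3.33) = -0.01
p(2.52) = -0.03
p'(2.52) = -0.03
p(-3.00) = -0.04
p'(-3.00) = 0.01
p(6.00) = 0.02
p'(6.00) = 0.00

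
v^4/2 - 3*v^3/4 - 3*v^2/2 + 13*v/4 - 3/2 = (v/2 + 1)*(v - 3/2)*(v - 1)^2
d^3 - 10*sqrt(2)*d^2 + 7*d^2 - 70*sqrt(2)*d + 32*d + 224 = (d + 7)*(d - 8*sqrt(2))*(d - 2*sqrt(2))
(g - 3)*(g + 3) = g^2 - 9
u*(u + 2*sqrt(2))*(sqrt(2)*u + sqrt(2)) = sqrt(2)*u^3 + sqrt(2)*u^2 + 4*u^2 + 4*u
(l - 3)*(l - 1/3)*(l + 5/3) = l^3 - 5*l^2/3 - 41*l/9 + 5/3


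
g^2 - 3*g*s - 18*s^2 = (g - 6*s)*(g + 3*s)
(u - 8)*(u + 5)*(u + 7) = u^3 + 4*u^2 - 61*u - 280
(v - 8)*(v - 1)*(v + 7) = v^3 - 2*v^2 - 55*v + 56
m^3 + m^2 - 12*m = m*(m - 3)*(m + 4)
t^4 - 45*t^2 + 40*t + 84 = (t - 6)*(t - 2)*(t + 1)*(t + 7)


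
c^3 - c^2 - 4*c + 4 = (c - 2)*(c - 1)*(c + 2)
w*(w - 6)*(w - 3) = w^3 - 9*w^2 + 18*w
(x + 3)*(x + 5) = x^2 + 8*x + 15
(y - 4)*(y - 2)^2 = y^3 - 8*y^2 + 20*y - 16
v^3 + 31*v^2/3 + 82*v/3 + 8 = (v + 1/3)*(v + 4)*(v + 6)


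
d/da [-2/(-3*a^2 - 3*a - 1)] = 6*(-2*a - 1)/(3*a^2 + 3*a + 1)^2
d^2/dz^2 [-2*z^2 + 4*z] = -4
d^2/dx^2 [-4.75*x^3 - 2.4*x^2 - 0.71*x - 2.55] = -28.5*x - 4.8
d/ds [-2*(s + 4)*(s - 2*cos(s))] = -2*s - 2*(s + 4)*(2*sin(s) + 1) + 4*cos(s)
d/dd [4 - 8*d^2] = -16*d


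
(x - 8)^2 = x^2 - 16*x + 64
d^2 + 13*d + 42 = (d + 6)*(d + 7)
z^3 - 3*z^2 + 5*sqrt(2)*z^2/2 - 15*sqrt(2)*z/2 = z*(z - 3)*(z + 5*sqrt(2)/2)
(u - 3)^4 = u^4 - 12*u^3 + 54*u^2 - 108*u + 81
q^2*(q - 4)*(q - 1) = q^4 - 5*q^3 + 4*q^2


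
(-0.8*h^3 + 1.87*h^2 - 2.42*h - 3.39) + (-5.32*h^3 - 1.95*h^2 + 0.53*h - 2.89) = -6.12*h^3 - 0.0799999999999998*h^2 - 1.89*h - 6.28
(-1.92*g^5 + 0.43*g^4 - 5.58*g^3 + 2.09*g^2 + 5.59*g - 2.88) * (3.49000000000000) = -6.7008*g^5 + 1.5007*g^4 - 19.4742*g^3 + 7.2941*g^2 + 19.5091*g - 10.0512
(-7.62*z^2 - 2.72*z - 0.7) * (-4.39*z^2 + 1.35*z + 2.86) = 33.4518*z^4 + 1.6538*z^3 - 22.3922*z^2 - 8.7242*z - 2.002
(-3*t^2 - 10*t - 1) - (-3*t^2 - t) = -9*t - 1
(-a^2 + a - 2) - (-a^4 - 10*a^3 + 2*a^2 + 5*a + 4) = a^4 + 10*a^3 - 3*a^2 - 4*a - 6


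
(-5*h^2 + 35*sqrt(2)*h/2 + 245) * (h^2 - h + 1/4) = -5*h^4 + 5*h^3 + 35*sqrt(2)*h^3/2 - 35*sqrt(2)*h^2/2 + 975*h^2/4 - 245*h + 35*sqrt(2)*h/8 + 245/4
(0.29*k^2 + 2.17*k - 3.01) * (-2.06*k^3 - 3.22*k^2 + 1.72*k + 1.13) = -0.5974*k^5 - 5.404*k^4 - 0.288*k^3 + 13.7523*k^2 - 2.7251*k - 3.4013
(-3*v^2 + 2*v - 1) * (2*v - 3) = -6*v^3 + 13*v^2 - 8*v + 3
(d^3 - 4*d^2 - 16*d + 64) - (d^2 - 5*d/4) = d^3 - 5*d^2 - 59*d/4 + 64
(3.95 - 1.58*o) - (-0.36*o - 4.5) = 8.45 - 1.22*o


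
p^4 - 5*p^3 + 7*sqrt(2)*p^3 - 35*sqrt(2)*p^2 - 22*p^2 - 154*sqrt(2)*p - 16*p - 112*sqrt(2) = (p - 8)*(p + 1)*(p + 2)*(p + 7*sqrt(2))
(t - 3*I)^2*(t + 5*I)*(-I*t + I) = -I*t^4 - t^3 + I*t^3 + t^2 - 21*I*t^2 - 45*t + 21*I*t + 45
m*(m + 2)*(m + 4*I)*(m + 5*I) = m^4 + 2*m^3 + 9*I*m^3 - 20*m^2 + 18*I*m^2 - 40*m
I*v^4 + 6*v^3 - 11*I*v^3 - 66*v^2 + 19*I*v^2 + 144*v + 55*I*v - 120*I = (v - 8)*(v - 3)*(v - 5*I)*(I*v + 1)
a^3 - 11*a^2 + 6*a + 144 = (a - 8)*(a - 6)*(a + 3)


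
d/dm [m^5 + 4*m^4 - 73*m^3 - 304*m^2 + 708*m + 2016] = 5*m^4 + 16*m^3 - 219*m^2 - 608*m + 708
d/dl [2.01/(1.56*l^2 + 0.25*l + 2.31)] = (-6.2712*l - 0.5025)/(1.56*l^2 + 0.25*l + 2.31)^2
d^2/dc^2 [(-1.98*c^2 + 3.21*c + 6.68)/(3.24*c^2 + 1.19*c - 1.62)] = (82.662768*c^3 + 358.388064*c^2 + 255.624336*c + 91.026916)/(34.012224*c^6 + 37.476432*c^5 - 37.253844*c^4 - 35.791273*c^3 + 18.626922*c^2 + 9.369108*c - 4.251528)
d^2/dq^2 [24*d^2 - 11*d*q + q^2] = 2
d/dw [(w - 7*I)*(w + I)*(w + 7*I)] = 3*w^2 + 2*I*w + 49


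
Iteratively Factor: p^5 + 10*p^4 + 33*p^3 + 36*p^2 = (p + 4)*(p^4 + 6*p^3 + 9*p^2) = p*(p + 4)*(p^3 + 6*p^2 + 9*p) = p*(p + 3)*(p + 4)*(p^2 + 3*p) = p*(p + 3)^2*(p + 4)*(p)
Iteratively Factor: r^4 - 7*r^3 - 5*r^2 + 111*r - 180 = (r + 4)*(r^3 - 11*r^2 + 39*r - 45) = (r - 3)*(r + 4)*(r^2 - 8*r + 15) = (r - 3)^2*(r + 4)*(r - 5)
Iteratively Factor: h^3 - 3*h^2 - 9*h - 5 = (h + 1)*(h^2 - 4*h - 5) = (h + 1)^2*(h - 5)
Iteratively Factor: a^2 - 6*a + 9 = (a - 3)*(a - 3)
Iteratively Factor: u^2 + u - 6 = (u + 3)*(u - 2)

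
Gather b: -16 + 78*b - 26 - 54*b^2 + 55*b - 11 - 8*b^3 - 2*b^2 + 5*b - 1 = -8*b^3 - 56*b^2 + 138*b - 54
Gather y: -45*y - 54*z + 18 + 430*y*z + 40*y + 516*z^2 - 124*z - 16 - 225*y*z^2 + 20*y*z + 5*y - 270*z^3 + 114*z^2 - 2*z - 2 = y*(-225*z^2 + 450*z) - 270*z^3 + 630*z^2 - 180*z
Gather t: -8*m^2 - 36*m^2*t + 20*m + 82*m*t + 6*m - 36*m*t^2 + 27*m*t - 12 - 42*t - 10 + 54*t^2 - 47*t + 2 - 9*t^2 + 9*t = -8*m^2 + 26*m + t^2*(45 - 36*m) + t*(-36*m^2 + 109*m - 80) - 20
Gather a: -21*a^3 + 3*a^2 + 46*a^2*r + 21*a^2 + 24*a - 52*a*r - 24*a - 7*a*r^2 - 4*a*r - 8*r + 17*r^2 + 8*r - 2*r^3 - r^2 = -21*a^3 + a^2*(46*r + 24) + a*(-7*r^2 - 56*r) - 2*r^3 + 16*r^2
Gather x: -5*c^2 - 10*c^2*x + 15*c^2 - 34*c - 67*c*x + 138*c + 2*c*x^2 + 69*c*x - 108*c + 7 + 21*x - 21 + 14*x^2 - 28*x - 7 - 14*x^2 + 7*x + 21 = 10*c^2 + 2*c*x^2 - 4*c + x*(-10*c^2 + 2*c)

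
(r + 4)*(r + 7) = r^2 + 11*r + 28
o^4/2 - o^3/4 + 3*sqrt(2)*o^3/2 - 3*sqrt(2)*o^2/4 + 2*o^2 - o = o*(o/2 + sqrt(2))*(o - 1/2)*(o + sqrt(2))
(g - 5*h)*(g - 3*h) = g^2 - 8*g*h + 15*h^2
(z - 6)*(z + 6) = z^2 - 36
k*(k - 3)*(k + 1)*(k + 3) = k^4 + k^3 - 9*k^2 - 9*k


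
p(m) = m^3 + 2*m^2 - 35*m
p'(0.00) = -35.00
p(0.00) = 0.00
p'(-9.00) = 172.00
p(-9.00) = -252.00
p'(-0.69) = -36.33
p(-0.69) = 24.77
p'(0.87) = -29.25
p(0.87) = -28.28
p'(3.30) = 10.87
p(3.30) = -57.78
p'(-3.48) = -12.59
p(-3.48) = 103.88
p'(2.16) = -12.36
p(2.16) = -56.19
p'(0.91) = -28.88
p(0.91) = -29.44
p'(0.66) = -31.05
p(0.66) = -21.94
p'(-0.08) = -35.30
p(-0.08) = 2.81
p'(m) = 3*m^2 + 4*m - 35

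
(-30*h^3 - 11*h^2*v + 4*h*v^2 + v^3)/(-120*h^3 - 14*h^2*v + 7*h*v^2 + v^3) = (-6*h^2 - h*v + v^2)/(-24*h^2 + 2*h*v + v^2)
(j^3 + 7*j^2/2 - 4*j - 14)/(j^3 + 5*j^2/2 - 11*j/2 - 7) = (j + 2)/(j + 1)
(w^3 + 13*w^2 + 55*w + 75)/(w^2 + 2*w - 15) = (w^2 + 8*w + 15)/(w - 3)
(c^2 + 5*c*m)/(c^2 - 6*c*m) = (c + 5*m)/(c - 6*m)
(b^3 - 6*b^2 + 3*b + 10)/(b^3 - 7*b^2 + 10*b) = (b + 1)/b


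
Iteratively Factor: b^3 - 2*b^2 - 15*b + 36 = (b - 3)*(b^2 + b - 12) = (b - 3)*(b + 4)*(b - 3)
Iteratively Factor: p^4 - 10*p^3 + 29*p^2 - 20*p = (p - 4)*(p^3 - 6*p^2 + 5*p) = (p - 5)*(p - 4)*(p^2 - p) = p*(p - 5)*(p - 4)*(p - 1)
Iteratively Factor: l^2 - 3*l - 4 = (l - 4)*(l + 1)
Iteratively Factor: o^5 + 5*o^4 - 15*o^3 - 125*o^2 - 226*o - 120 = (o - 5)*(o^4 + 10*o^3 + 35*o^2 + 50*o + 24) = (o - 5)*(o + 3)*(o^3 + 7*o^2 + 14*o + 8) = (o - 5)*(o + 2)*(o + 3)*(o^2 + 5*o + 4) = (o - 5)*(o + 2)*(o + 3)*(o + 4)*(o + 1)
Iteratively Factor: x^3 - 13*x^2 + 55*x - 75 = (x - 3)*(x^2 - 10*x + 25) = (x - 5)*(x - 3)*(x - 5)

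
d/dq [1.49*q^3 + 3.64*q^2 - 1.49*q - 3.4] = 4.47*q^2 + 7.28*q - 1.49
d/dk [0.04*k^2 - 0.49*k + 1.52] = 0.08*k - 0.49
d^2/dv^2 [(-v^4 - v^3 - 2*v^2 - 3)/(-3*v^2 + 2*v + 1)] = 2*(9*v^6 - 18*v^5 + 3*v^4 + 35*v^3 + 111*v^2 - 51*v + 23)/(27*v^6 - 54*v^5 + 9*v^4 + 28*v^3 - 3*v^2 - 6*v - 1)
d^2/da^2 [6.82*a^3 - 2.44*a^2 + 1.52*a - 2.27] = 40.92*a - 4.88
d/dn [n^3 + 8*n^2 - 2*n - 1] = 3*n^2 + 16*n - 2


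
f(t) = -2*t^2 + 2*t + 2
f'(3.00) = -10.00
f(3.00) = -10.00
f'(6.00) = -22.00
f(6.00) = -58.00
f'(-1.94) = 9.76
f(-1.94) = -9.41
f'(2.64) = -8.56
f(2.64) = -6.66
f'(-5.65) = 24.60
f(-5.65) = -73.14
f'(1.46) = -3.84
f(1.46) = 0.66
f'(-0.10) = 2.40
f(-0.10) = 1.78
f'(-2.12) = 10.48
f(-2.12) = -11.23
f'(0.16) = 1.36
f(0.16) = 2.27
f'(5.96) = -21.84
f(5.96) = -57.12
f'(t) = 2 - 4*t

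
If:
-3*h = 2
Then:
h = -2/3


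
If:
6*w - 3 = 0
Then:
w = 1/2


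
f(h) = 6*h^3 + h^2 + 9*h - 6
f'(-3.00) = 165.00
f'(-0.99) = 24.66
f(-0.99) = -19.75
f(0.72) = 3.24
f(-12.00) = -10338.00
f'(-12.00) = 2577.00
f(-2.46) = -111.41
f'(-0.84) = 20.02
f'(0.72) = 19.77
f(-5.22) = -879.15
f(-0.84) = -16.41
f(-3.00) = -186.00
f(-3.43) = -267.23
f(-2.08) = -74.39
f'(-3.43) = 213.91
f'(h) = 18*h^2 + 2*h + 9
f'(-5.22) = 489.03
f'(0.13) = 9.56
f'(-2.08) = 82.72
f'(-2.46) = 113.01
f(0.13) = -4.80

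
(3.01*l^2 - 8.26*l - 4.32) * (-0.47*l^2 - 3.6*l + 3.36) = -1.4147*l^4 - 6.9538*l^3 + 41.88*l^2 - 12.2016*l - 14.5152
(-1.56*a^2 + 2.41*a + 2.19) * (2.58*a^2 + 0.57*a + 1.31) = -4.0248*a^4 + 5.3286*a^3 + 4.9803*a^2 + 4.4054*a + 2.8689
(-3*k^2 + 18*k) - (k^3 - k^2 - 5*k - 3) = -k^3 - 2*k^2 + 23*k + 3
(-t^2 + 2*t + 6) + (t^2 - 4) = 2*t + 2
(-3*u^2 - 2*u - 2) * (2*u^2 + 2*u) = -6*u^4 - 10*u^3 - 8*u^2 - 4*u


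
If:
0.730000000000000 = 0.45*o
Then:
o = 1.62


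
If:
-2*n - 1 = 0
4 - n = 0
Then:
No Solution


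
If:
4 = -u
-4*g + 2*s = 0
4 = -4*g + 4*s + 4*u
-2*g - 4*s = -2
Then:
No Solution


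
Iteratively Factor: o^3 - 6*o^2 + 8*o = (o - 4)*(o^2 - 2*o) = o*(o - 4)*(o - 2)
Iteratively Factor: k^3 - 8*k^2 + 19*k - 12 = (k - 3)*(k^2 - 5*k + 4) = (k - 4)*(k - 3)*(k - 1)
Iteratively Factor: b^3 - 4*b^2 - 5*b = (b)*(b^2 - 4*b - 5) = b*(b + 1)*(b - 5)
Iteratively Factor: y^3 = (y)*(y^2) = y^2*(y)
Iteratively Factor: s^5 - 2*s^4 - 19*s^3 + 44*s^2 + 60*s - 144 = (s - 3)*(s^4 + s^3 - 16*s^2 - 4*s + 48) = (s - 3)^2*(s^3 + 4*s^2 - 4*s - 16) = (s - 3)^2*(s - 2)*(s^2 + 6*s + 8) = (s - 3)^2*(s - 2)*(s + 2)*(s + 4)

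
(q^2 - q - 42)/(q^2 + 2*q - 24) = (q - 7)/(q - 4)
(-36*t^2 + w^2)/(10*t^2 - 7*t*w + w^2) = (-36*t^2 + w^2)/(10*t^2 - 7*t*w + w^2)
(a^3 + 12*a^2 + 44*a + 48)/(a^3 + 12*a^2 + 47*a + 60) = (a^2 + 8*a + 12)/(a^2 + 8*a + 15)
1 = 1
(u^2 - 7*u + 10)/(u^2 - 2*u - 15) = (u - 2)/(u + 3)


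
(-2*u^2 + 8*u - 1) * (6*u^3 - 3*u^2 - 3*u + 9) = -12*u^5 + 54*u^4 - 24*u^3 - 39*u^2 + 75*u - 9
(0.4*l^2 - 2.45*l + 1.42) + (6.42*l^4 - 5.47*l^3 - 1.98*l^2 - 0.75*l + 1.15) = 6.42*l^4 - 5.47*l^3 - 1.58*l^2 - 3.2*l + 2.57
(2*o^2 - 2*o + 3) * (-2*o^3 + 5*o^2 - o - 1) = -4*o^5 + 14*o^4 - 18*o^3 + 15*o^2 - o - 3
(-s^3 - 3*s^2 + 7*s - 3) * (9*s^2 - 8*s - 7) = -9*s^5 - 19*s^4 + 94*s^3 - 62*s^2 - 25*s + 21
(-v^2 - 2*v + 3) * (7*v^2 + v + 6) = -7*v^4 - 15*v^3 + 13*v^2 - 9*v + 18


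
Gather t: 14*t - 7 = 14*t - 7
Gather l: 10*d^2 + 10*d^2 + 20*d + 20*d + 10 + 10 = 20*d^2 + 40*d + 20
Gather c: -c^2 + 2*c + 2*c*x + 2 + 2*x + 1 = -c^2 + c*(2*x + 2) + 2*x + 3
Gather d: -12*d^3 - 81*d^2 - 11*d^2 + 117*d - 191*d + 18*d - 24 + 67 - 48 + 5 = -12*d^3 - 92*d^2 - 56*d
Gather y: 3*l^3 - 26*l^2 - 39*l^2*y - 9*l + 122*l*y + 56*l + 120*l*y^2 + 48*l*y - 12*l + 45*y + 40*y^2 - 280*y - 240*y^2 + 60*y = 3*l^3 - 26*l^2 + 35*l + y^2*(120*l - 200) + y*(-39*l^2 + 170*l - 175)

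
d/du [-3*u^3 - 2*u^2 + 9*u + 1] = -9*u^2 - 4*u + 9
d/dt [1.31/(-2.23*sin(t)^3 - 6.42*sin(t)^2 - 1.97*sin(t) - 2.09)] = (8.7639*sin(t)^2 + 16.8204*sin(t) + 2.5807)*cos(t)/(2.23*sin(t)^3 + 6.42*sin(t)^2 + 1.97*sin(t) + 2.09)^2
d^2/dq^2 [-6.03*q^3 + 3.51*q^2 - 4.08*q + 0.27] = 7.02 - 36.18*q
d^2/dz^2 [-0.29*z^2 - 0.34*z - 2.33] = -0.580000000000000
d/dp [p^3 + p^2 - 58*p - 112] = 3*p^2 + 2*p - 58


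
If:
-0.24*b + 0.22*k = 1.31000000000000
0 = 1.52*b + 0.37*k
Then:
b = -1.15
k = 4.71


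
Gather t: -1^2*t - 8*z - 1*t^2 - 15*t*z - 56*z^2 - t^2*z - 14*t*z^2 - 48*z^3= t^2*(-z - 1) + t*(-14*z^2 - 15*z - 1) - 48*z^3 - 56*z^2 - 8*z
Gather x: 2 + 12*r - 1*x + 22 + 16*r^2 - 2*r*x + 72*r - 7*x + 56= 16*r^2 + 84*r + x*(-2*r - 8) + 80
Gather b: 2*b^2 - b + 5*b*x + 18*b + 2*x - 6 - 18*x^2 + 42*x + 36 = 2*b^2 + b*(5*x + 17) - 18*x^2 + 44*x + 30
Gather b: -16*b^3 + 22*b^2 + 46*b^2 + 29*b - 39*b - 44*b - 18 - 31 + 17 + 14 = -16*b^3 + 68*b^2 - 54*b - 18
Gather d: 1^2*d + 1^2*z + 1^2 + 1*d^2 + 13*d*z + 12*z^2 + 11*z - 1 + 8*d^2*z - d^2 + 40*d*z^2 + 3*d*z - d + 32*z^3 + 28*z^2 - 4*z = 8*d^2*z + d*(40*z^2 + 16*z) + 32*z^3 + 40*z^2 + 8*z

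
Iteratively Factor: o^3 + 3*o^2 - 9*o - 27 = (o + 3)*(o^2 - 9) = (o + 3)^2*(o - 3)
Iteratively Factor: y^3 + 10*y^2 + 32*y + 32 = (y + 2)*(y^2 + 8*y + 16) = (y + 2)*(y + 4)*(y + 4)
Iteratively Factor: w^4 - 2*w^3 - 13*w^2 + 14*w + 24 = (w + 3)*(w^3 - 5*w^2 + 2*w + 8) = (w + 1)*(w + 3)*(w^2 - 6*w + 8) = (w - 2)*(w + 1)*(w + 3)*(w - 4)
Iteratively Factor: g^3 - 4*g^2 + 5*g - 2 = (g - 1)*(g^2 - 3*g + 2) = (g - 2)*(g - 1)*(g - 1)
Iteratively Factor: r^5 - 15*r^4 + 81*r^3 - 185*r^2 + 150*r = (r - 5)*(r^4 - 10*r^3 + 31*r^2 - 30*r) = (r - 5)^2*(r^3 - 5*r^2 + 6*r) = (r - 5)^2*(r - 2)*(r^2 - 3*r) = r*(r - 5)^2*(r - 2)*(r - 3)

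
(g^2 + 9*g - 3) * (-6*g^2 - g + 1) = -6*g^4 - 55*g^3 + 10*g^2 + 12*g - 3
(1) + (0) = 1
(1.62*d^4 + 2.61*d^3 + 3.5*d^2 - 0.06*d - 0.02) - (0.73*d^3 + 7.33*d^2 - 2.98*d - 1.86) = 1.62*d^4 + 1.88*d^3 - 3.83*d^2 + 2.92*d + 1.84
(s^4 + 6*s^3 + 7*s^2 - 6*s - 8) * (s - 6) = s^5 - 29*s^3 - 48*s^2 + 28*s + 48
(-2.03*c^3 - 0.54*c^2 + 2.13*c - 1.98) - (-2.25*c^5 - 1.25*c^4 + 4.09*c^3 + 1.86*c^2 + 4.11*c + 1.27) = 2.25*c^5 + 1.25*c^4 - 6.12*c^3 - 2.4*c^2 - 1.98*c - 3.25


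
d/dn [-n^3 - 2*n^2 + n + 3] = -3*n^2 - 4*n + 1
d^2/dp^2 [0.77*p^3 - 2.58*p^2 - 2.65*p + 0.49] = 4.62*p - 5.16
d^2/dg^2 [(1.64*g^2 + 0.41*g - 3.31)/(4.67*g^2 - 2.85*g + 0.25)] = (61.538458*g^3 - 444.612954*g^2 + 261.45462*g - 45.25285)/(101.847563*g^6 - 186.466095*g^5 + 130.1529*g^4 - 43.113375*g^3 + 6.9675*g^2 - 0.534375*g + 0.015625)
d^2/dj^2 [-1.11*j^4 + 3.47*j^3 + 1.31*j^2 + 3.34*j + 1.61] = -13.32*j^2 + 20.82*j + 2.62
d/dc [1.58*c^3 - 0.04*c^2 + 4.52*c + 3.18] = 4.74*c^2 - 0.08*c + 4.52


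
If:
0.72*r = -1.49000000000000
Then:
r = -2.07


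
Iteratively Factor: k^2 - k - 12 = (k - 4)*(k + 3)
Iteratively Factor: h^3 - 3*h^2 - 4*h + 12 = (h - 2)*(h^2 - h - 6) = (h - 2)*(h + 2)*(h - 3)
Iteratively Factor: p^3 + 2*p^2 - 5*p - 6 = (p + 3)*(p^2 - p - 2) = (p + 1)*(p + 3)*(p - 2)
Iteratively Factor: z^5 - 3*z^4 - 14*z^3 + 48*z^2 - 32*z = (z - 4)*(z^4 + z^3 - 10*z^2 + 8*z) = (z - 4)*(z - 2)*(z^3 + 3*z^2 - 4*z) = z*(z - 4)*(z - 2)*(z^2 + 3*z - 4) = z*(z - 4)*(z - 2)*(z + 4)*(z - 1)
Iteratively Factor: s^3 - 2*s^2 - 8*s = (s + 2)*(s^2 - 4*s) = s*(s + 2)*(s - 4)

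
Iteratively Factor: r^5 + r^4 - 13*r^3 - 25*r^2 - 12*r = (r + 1)*(r^4 - 13*r^2 - 12*r) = (r + 1)*(r + 3)*(r^3 - 3*r^2 - 4*r) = (r + 1)^2*(r + 3)*(r^2 - 4*r) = (r - 4)*(r + 1)^2*(r + 3)*(r)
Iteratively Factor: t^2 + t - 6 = (t - 2)*(t + 3)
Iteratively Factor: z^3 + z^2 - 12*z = (z - 3)*(z^2 + 4*z) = z*(z - 3)*(z + 4)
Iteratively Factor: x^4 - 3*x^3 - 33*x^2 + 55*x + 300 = (x - 5)*(x^3 + 2*x^2 - 23*x - 60) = (x - 5)*(x + 3)*(x^2 - x - 20) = (x - 5)*(x + 3)*(x + 4)*(x - 5)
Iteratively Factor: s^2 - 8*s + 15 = (s - 5)*(s - 3)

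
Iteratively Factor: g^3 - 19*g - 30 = (g + 2)*(g^2 - 2*g - 15) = (g + 2)*(g + 3)*(g - 5)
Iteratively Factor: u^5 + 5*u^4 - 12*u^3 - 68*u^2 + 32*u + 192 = (u + 4)*(u^4 + u^3 - 16*u^2 - 4*u + 48) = (u + 2)*(u + 4)*(u^3 - u^2 - 14*u + 24) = (u + 2)*(u + 4)^2*(u^2 - 5*u + 6) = (u - 3)*(u + 2)*(u + 4)^2*(u - 2)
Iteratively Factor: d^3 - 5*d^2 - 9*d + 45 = (d - 3)*(d^2 - 2*d - 15) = (d - 3)*(d + 3)*(d - 5)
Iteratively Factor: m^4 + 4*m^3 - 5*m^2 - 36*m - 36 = (m - 3)*(m^3 + 7*m^2 + 16*m + 12) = (m - 3)*(m + 3)*(m^2 + 4*m + 4) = (m - 3)*(m + 2)*(m + 3)*(m + 2)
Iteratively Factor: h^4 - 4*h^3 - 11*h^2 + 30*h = (h - 2)*(h^3 - 2*h^2 - 15*h) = h*(h - 2)*(h^2 - 2*h - 15) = h*(h - 5)*(h - 2)*(h + 3)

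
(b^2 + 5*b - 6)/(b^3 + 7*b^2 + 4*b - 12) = 1/(b + 2)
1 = 1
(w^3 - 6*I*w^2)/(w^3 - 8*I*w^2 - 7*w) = w*(-w + 6*I)/(-w^2 + 8*I*w + 7)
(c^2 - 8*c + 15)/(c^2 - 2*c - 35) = (-c^2 + 8*c - 15)/(-c^2 + 2*c + 35)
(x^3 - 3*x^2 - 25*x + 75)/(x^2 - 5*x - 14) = (-x^3 + 3*x^2 + 25*x - 75)/(-x^2 + 5*x + 14)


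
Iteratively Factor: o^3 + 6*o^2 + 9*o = (o + 3)*(o^2 + 3*o) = (o + 3)^2*(o)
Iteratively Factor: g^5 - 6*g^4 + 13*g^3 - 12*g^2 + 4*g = (g - 2)*(g^4 - 4*g^3 + 5*g^2 - 2*g) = (g - 2)*(g - 1)*(g^3 - 3*g^2 + 2*g) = (g - 2)^2*(g - 1)*(g^2 - g) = (g - 2)^2*(g - 1)^2*(g)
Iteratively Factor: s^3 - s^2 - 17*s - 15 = (s - 5)*(s^2 + 4*s + 3) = (s - 5)*(s + 1)*(s + 3)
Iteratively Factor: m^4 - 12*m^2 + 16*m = (m)*(m^3 - 12*m + 16) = m*(m + 4)*(m^2 - 4*m + 4) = m*(m - 2)*(m + 4)*(m - 2)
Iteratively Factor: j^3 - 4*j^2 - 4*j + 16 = (j - 2)*(j^2 - 2*j - 8) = (j - 4)*(j - 2)*(j + 2)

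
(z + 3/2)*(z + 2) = z^2 + 7*z/2 + 3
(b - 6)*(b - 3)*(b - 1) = b^3 - 10*b^2 + 27*b - 18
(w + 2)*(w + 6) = w^2 + 8*w + 12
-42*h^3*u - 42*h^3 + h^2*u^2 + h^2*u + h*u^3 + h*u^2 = (-6*h + u)*(7*h + u)*(h*u + h)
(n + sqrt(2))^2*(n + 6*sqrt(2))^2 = n^4 + 14*sqrt(2)*n^3 + 122*n^2 + 168*sqrt(2)*n + 144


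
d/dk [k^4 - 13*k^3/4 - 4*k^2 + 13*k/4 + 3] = 4*k^3 - 39*k^2/4 - 8*k + 13/4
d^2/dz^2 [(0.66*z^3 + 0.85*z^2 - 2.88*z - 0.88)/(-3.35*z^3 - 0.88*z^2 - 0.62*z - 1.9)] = (-15.18689*z^6 + 202.14972*z^5 + 230.45454*z^4 + 112.375516*z^3 - 201.056688*z^2 - 73.914192*z - 15.188456)/(37.595375*z^9 + 29.6274*z^8 + 28.65657*z^7 + 75.616282*z^6 + 38.910804*z^5 + 29.106696*z^4 + 42.738668*z^3 + 11.72148*z^2 + 6.7146*z + 6.859)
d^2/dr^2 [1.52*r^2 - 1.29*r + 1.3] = 3.04000000000000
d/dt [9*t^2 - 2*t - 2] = 18*t - 2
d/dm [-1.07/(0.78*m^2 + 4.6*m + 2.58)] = (1.6692*m + 4.922)/(0.78*m^2 + 4.6*m + 2.58)^2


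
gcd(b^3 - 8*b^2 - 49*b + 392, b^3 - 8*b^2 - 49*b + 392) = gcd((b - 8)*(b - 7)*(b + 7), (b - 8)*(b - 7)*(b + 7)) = b^3 - 8*b^2 - 49*b + 392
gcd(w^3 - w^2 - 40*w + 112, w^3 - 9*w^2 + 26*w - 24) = w - 4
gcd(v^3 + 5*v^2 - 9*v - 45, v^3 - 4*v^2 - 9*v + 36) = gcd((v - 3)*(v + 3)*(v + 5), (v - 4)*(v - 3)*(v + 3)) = v^2 - 9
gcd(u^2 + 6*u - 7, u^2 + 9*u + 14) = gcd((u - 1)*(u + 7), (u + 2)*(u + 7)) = u + 7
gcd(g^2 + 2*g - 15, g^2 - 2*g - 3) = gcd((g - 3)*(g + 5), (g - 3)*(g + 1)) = g - 3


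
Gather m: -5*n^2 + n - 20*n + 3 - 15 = -5*n^2 - 19*n - 12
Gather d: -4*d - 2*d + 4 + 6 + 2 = 12 - 6*d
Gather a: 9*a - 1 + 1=9*a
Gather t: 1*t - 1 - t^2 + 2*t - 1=-t^2 + 3*t - 2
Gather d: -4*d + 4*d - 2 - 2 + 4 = 0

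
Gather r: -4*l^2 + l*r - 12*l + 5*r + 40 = -4*l^2 - 12*l + r*(l + 5) + 40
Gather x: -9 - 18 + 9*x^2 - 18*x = 9*x^2 - 18*x - 27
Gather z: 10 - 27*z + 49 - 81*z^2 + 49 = -81*z^2 - 27*z + 108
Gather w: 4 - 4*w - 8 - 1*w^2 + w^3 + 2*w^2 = w^3 + w^2 - 4*w - 4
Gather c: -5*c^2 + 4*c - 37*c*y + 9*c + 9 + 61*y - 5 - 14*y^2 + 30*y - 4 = -5*c^2 + c*(13 - 37*y) - 14*y^2 + 91*y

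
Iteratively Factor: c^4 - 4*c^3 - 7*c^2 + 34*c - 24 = (c - 2)*(c^3 - 2*c^2 - 11*c + 12) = (c - 2)*(c + 3)*(c^2 - 5*c + 4) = (c - 2)*(c - 1)*(c + 3)*(c - 4)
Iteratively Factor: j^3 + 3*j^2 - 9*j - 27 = (j - 3)*(j^2 + 6*j + 9) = (j - 3)*(j + 3)*(j + 3)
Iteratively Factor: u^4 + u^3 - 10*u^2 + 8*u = (u - 2)*(u^3 + 3*u^2 - 4*u) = (u - 2)*(u - 1)*(u^2 + 4*u) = u*(u - 2)*(u - 1)*(u + 4)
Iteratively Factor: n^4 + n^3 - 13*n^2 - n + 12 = (n + 1)*(n^3 - 13*n + 12) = (n - 1)*(n + 1)*(n^2 + n - 12) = (n - 1)*(n + 1)*(n + 4)*(n - 3)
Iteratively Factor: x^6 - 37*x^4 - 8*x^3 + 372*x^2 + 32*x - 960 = (x + 4)*(x^5 - 4*x^4 - 21*x^3 + 76*x^2 + 68*x - 240) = (x - 5)*(x + 4)*(x^4 + x^3 - 16*x^2 - 4*x + 48) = (x - 5)*(x + 2)*(x + 4)*(x^3 - x^2 - 14*x + 24) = (x - 5)*(x - 3)*(x + 2)*(x + 4)*(x^2 + 2*x - 8) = (x - 5)*(x - 3)*(x + 2)*(x + 4)^2*(x - 2)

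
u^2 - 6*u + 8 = (u - 4)*(u - 2)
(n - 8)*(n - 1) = n^2 - 9*n + 8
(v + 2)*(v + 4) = v^2 + 6*v + 8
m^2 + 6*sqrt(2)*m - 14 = (m - sqrt(2))*(m + 7*sqrt(2))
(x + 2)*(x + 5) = x^2 + 7*x + 10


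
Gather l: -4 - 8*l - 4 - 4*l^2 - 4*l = -4*l^2 - 12*l - 8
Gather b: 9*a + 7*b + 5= 9*a + 7*b + 5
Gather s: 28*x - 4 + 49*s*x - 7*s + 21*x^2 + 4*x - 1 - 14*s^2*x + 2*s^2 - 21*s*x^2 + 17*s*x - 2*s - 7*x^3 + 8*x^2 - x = s^2*(2 - 14*x) + s*(-21*x^2 + 66*x - 9) - 7*x^3 + 29*x^2 + 31*x - 5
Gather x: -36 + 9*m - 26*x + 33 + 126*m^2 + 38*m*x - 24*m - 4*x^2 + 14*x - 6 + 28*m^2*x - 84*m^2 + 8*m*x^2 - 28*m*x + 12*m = 42*m^2 - 3*m + x^2*(8*m - 4) + x*(28*m^2 + 10*m - 12) - 9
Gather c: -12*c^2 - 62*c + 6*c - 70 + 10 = -12*c^2 - 56*c - 60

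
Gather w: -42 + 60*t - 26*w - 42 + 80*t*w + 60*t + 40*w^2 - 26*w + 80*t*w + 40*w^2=120*t + 80*w^2 + w*(160*t - 52) - 84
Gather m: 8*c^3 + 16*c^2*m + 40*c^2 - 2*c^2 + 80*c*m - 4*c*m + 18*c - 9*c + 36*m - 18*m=8*c^3 + 38*c^2 + 9*c + m*(16*c^2 + 76*c + 18)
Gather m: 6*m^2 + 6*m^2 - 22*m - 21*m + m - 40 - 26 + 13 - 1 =12*m^2 - 42*m - 54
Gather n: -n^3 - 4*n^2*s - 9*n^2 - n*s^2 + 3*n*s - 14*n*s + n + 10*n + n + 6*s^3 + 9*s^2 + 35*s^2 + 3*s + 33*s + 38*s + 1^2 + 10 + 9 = -n^3 + n^2*(-4*s - 9) + n*(-s^2 - 11*s + 12) + 6*s^3 + 44*s^2 + 74*s + 20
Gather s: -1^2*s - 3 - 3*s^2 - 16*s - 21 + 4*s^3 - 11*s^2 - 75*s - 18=4*s^3 - 14*s^2 - 92*s - 42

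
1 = 1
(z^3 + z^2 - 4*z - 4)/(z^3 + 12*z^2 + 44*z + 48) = (z^2 - z - 2)/(z^2 + 10*z + 24)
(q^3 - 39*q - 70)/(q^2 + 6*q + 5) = (q^2 - 5*q - 14)/(q + 1)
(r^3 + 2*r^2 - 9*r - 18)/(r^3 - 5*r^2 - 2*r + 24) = (r + 3)/(r - 4)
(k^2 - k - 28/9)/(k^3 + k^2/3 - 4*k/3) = (k - 7/3)/(k*(k - 1))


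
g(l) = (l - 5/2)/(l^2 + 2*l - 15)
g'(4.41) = -0.04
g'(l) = (-2*l - 2)*(l - 5/2)/(l^2 + 2*l - 15)^2 + 1/(l^2 + 2*l - 15) = (l^2 + 2*l - (l + 1)*(2*l - 5) - 15)/(l^2 + 2*l - 15)^2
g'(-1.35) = -0.07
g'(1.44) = -0.05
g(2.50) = 0.00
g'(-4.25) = -1.67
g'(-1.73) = -0.09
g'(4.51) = -0.04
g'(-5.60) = -2.61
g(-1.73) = 0.27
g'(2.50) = -0.27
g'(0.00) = -0.04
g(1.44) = 0.11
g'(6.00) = -0.01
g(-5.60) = -1.57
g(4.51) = 0.14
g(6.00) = 0.11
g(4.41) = 0.14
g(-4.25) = 1.24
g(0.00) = 0.17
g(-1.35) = 0.24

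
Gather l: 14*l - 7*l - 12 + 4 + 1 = 7*l - 7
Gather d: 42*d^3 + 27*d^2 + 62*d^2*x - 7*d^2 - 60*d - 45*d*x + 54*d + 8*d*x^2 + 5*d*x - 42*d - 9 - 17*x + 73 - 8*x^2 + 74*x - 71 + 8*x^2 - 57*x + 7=42*d^3 + d^2*(62*x + 20) + d*(8*x^2 - 40*x - 48)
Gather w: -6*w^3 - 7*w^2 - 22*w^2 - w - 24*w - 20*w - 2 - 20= -6*w^3 - 29*w^2 - 45*w - 22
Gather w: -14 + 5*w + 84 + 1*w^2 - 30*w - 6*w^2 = -5*w^2 - 25*w + 70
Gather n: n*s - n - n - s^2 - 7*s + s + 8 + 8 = n*(s - 2) - s^2 - 6*s + 16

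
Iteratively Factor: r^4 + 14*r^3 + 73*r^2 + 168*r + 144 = (r + 4)*(r^3 + 10*r^2 + 33*r + 36) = (r + 3)*(r + 4)*(r^2 + 7*r + 12) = (r + 3)*(r + 4)^2*(r + 3)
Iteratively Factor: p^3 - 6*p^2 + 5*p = (p)*(p^2 - 6*p + 5) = p*(p - 1)*(p - 5)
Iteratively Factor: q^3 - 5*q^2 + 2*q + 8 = (q + 1)*(q^2 - 6*q + 8) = (q - 4)*(q + 1)*(q - 2)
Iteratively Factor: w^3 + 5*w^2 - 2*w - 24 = (w - 2)*(w^2 + 7*w + 12) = (w - 2)*(w + 4)*(w + 3)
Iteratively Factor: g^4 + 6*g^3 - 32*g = (g + 4)*(g^3 + 2*g^2 - 8*g) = g*(g + 4)*(g^2 + 2*g - 8) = g*(g + 4)^2*(g - 2)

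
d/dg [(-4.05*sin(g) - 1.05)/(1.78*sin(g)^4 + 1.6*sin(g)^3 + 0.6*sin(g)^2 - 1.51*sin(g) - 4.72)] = (21.627*sin(g)^4 + 20.436*sin(g)^3 + 7.47*sin(g)^2 + 1.26*sin(g) + 17.5305)*cos(g)/(3.1684*sin(g)^8 + 5.696*sin(g)^7 + 4.696*sin(g)^6 - 3.4556*sin(g)^5 - 21.2752*sin(g)^4 - 16.916*sin(g)^3 - 3.3839*sin(g)^2 + 14.2544*sin(g) + 22.2784)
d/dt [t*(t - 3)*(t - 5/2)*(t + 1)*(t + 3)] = 5*t^4 - 6*t^3 - 69*t^2/2 + 27*t + 45/2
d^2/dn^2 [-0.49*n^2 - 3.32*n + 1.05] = -0.980000000000000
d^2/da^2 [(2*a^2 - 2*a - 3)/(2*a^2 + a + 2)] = 6*(-4*a^3 - 20*a^2 + 2*a + 7)/(8*a^6 + 12*a^5 + 30*a^4 + 25*a^3 + 30*a^2 + 12*a + 8)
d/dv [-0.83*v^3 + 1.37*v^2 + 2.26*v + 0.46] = -2.49*v^2 + 2.74*v + 2.26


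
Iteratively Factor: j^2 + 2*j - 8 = (j + 4)*(j - 2)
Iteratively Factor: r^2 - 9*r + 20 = (r - 4)*(r - 5)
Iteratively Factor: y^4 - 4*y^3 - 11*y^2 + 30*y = (y - 5)*(y^3 + y^2 - 6*y) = y*(y - 5)*(y^2 + y - 6) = y*(y - 5)*(y + 3)*(y - 2)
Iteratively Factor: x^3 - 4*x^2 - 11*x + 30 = (x - 2)*(x^2 - 2*x - 15) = (x - 2)*(x + 3)*(x - 5)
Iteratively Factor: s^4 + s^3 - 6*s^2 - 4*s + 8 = (s - 2)*(s^3 + 3*s^2 - 4) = (s - 2)*(s + 2)*(s^2 + s - 2) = (s - 2)*(s + 2)^2*(s - 1)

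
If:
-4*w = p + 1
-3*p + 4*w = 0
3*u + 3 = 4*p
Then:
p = -1/4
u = -4/3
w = -3/16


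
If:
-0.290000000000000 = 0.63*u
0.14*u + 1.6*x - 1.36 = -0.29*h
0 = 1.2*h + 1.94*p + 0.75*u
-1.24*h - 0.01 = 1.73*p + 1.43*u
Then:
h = 2.00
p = -1.06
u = -0.46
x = 0.53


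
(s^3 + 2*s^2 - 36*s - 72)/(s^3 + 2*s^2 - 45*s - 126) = (s^2 - 4*s - 12)/(s^2 - 4*s - 21)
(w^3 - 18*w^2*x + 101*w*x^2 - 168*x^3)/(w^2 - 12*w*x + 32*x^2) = (-w^2 + 10*w*x - 21*x^2)/(-w + 4*x)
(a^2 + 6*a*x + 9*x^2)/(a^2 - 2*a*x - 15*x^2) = (-a - 3*x)/(-a + 5*x)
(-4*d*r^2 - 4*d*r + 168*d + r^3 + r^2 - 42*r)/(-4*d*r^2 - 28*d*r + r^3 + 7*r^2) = (r - 6)/r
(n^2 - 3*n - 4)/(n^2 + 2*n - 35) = (n^2 - 3*n - 4)/(n^2 + 2*n - 35)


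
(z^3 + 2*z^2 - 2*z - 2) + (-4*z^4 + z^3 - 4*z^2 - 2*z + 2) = -4*z^4 + 2*z^3 - 2*z^2 - 4*z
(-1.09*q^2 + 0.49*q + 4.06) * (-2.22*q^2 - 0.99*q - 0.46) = 2.4198*q^4 - 0.00869999999999993*q^3 - 8.9969*q^2 - 4.2448*q - 1.8676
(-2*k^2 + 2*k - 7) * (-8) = 16*k^2 - 16*k + 56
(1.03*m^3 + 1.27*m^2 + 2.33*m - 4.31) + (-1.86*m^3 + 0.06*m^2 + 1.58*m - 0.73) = -0.83*m^3 + 1.33*m^2 + 3.91*m - 5.04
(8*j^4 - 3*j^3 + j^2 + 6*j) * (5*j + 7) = 40*j^5 + 41*j^4 - 16*j^3 + 37*j^2 + 42*j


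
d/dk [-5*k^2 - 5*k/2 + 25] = -10*k - 5/2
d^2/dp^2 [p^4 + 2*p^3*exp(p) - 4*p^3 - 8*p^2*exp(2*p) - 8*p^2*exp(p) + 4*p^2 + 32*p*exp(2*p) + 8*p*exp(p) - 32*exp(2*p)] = 2*p^3*exp(p) - 32*p^2*exp(2*p) + 4*p^2*exp(p) + 12*p^2 + 64*p*exp(2*p) - 12*p*exp(p) - 24*p - 16*exp(2*p) + 8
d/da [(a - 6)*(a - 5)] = 2*a - 11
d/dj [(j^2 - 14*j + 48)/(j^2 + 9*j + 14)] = (23*j^2 - 68*j - 628)/(j^4 + 18*j^3 + 109*j^2 + 252*j + 196)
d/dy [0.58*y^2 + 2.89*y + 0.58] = 1.16*y + 2.89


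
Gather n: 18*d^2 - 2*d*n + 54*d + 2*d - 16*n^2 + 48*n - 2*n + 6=18*d^2 + 56*d - 16*n^2 + n*(46 - 2*d) + 6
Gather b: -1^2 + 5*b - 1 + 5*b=10*b - 2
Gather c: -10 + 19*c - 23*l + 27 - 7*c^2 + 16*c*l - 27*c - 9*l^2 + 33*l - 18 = -7*c^2 + c*(16*l - 8) - 9*l^2 + 10*l - 1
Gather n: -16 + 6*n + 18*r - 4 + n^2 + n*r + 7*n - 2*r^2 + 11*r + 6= n^2 + n*(r + 13) - 2*r^2 + 29*r - 14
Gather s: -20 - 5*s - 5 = -5*s - 25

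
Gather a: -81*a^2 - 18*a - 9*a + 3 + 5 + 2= -81*a^2 - 27*a + 10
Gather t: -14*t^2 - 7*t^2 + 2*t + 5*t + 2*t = -21*t^2 + 9*t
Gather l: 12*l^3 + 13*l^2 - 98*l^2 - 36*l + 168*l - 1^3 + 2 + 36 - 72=12*l^3 - 85*l^2 + 132*l - 35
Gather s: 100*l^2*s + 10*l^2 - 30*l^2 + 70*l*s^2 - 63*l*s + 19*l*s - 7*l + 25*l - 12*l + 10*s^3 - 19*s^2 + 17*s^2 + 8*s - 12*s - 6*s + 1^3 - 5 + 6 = -20*l^2 + 6*l + 10*s^3 + s^2*(70*l - 2) + s*(100*l^2 - 44*l - 10) + 2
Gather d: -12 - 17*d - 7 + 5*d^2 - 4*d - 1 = 5*d^2 - 21*d - 20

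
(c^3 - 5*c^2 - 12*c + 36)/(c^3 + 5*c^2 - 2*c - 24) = (c - 6)/(c + 4)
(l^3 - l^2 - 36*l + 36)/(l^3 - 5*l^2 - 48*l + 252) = (l^2 + 5*l - 6)/(l^2 + l - 42)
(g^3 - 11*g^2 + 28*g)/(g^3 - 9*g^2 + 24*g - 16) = g*(g - 7)/(g^2 - 5*g + 4)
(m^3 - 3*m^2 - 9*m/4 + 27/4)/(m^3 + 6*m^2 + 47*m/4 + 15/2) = (2*m^2 - 9*m + 9)/(2*m^2 + 9*m + 10)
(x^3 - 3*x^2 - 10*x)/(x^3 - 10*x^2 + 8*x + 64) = x*(x - 5)/(x^2 - 12*x + 32)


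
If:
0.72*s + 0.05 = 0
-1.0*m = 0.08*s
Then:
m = 0.01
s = -0.07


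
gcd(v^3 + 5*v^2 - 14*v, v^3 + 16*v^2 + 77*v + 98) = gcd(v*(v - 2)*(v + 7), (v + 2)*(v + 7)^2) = v + 7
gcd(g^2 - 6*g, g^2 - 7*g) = g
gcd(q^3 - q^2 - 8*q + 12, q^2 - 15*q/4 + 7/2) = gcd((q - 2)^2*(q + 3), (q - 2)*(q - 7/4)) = q - 2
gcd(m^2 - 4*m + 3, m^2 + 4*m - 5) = m - 1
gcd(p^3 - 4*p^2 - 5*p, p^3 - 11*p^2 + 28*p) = p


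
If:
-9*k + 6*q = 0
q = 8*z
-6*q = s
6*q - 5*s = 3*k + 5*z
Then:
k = 0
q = 0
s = 0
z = 0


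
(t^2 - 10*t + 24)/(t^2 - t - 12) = (t - 6)/(t + 3)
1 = 1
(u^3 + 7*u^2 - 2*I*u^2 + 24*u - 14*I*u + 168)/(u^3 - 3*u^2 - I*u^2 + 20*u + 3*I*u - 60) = (u^2 + u*(7 - 6*I) - 42*I)/(u^2 - u*(3 + 5*I) + 15*I)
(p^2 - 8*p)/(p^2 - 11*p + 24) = p/(p - 3)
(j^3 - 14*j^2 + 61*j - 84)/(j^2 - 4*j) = j - 10 + 21/j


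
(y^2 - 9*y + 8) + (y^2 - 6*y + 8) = 2*y^2 - 15*y + 16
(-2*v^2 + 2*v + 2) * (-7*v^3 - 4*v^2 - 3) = 14*v^5 - 6*v^4 - 22*v^3 - 2*v^2 - 6*v - 6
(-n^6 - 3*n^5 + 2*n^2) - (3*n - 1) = -n^6 - 3*n^5 + 2*n^2 - 3*n + 1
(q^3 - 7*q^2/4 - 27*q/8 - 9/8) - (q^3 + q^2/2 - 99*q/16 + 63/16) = -9*q^2/4 + 45*q/16 - 81/16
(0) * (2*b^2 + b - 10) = 0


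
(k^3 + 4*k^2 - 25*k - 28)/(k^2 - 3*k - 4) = k + 7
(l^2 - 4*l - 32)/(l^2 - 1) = (l^2 - 4*l - 32)/(l^2 - 1)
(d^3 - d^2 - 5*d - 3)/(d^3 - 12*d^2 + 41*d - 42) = (d^2 + 2*d + 1)/(d^2 - 9*d + 14)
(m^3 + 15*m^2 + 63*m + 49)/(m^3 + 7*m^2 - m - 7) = (m + 7)/(m - 1)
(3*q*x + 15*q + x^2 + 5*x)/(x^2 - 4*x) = (3*q*x + 15*q + x^2 + 5*x)/(x*(x - 4))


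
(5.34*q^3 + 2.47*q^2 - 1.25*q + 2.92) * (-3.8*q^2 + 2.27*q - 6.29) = -20.292*q^5 + 2.7358*q^4 - 23.2317*q^3 - 29.4698*q^2 + 14.4909*q - 18.3668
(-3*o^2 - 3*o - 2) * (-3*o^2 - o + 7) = 9*o^4 + 12*o^3 - 12*o^2 - 19*o - 14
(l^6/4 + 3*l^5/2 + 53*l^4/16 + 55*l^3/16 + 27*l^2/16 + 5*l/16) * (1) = l^6/4 + 3*l^5/2 + 53*l^4/16 + 55*l^3/16 + 27*l^2/16 + 5*l/16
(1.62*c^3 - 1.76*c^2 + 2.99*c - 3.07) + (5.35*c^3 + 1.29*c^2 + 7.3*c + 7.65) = 6.97*c^3 - 0.47*c^2 + 10.29*c + 4.58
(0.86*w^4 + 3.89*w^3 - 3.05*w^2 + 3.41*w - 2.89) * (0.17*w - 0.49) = 0.1462*w^5 + 0.2399*w^4 - 2.4246*w^3 + 2.0742*w^2 - 2.1622*w + 1.4161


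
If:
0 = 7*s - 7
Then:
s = 1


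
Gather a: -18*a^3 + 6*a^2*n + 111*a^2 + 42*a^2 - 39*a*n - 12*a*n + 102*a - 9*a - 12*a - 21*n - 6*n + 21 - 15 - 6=-18*a^3 + a^2*(6*n + 153) + a*(81 - 51*n) - 27*n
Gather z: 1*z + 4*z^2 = 4*z^2 + z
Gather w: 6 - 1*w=6 - w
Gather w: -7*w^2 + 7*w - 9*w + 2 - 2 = -7*w^2 - 2*w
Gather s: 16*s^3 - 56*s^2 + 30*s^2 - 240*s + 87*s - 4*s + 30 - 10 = 16*s^3 - 26*s^2 - 157*s + 20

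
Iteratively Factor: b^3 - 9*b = (b)*(b^2 - 9) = b*(b + 3)*(b - 3)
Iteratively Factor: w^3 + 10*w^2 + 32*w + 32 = (w + 2)*(w^2 + 8*w + 16) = (w + 2)*(w + 4)*(w + 4)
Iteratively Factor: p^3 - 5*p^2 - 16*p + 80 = (p - 5)*(p^2 - 16) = (p - 5)*(p - 4)*(p + 4)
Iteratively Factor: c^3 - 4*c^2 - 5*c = (c - 5)*(c^2 + c) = (c - 5)*(c + 1)*(c)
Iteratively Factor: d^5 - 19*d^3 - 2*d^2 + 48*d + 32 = (d - 4)*(d^4 + 4*d^3 - 3*d^2 - 14*d - 8) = (d - 4)*(d + 4)*(d^3 - 3*d - 2) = (d - 4)*(d + 1)*(d + 4)*(d^2 - d - 2) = (d - 4)*(d - 2)*(d + 1)*(d + 4)*(d + 1)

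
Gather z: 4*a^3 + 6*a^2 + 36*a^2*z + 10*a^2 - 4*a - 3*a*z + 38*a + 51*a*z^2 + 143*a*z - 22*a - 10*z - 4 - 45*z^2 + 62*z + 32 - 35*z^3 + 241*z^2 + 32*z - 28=4*a^3 + 16*a^2 + 12*a - 35*z^3 + z^2*(51*a + 196) + z*(36*a^2 + 140*a + 84)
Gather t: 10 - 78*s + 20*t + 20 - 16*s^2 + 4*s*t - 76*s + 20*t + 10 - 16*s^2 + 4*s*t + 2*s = -32*s^2 - 152*s + t*(8*s + 40) + 40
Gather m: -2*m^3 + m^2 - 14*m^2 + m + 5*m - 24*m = -2*m^3 - 13*m^2 - 18*m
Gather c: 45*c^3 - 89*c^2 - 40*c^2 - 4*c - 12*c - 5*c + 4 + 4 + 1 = 45*c^3 - 129*c^2 - 21*c + 9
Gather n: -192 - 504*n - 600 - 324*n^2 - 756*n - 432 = -324*n^2 - 1260*n - 1224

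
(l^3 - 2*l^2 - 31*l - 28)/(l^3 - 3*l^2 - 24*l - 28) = (l^2 + 5*l + 4)/(l^2 + 4*l + 4)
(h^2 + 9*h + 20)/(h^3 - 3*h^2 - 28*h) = (h + 5)/(h*(h - 7))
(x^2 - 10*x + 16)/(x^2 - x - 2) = (x - 8)/(x + 1)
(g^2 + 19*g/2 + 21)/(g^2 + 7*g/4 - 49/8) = 4*(g + 6)/(4*g - 7)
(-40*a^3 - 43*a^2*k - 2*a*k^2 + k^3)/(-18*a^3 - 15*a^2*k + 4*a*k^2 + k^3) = (40*a^2 + 3*a*k - k^2)/(18*a^2 - 3*a*k - k^2)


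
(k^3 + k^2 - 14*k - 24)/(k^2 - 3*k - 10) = (k^2 - k - 12)/(k - 5)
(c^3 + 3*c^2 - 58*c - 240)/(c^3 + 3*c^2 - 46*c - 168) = (c^2 - 3*c - 40)/(c^2 - 3*c - 28)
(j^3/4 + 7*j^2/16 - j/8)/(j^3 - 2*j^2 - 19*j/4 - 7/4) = j*(-4*j^2 - 7*j + 2)/(4*(-4*j^3 + 8*j^2 + 19*j + 7))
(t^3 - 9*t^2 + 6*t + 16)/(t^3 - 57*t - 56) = (t - 2)/(t + 7)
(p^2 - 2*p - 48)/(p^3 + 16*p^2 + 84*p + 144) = (p - 8)/(p^2 + 10*p + 24)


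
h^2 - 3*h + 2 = (h - 2)*(h - 1)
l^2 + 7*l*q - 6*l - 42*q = (l - 6)*(l + 7*q)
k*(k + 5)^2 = k^3 + 10*k^2 + 25*k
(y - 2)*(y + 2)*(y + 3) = y^3 + 3*y^2 - 4*y - 12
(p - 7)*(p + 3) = p^2 - 4*p - 21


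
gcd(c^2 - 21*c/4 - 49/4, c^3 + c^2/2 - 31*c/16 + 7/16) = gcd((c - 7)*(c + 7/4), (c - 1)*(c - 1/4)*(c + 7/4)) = c + 7/4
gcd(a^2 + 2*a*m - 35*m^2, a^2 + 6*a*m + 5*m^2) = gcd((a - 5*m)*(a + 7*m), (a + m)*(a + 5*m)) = 1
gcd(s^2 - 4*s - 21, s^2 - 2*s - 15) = s + 3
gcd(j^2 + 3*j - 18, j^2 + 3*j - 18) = j^2 + 3*j - 18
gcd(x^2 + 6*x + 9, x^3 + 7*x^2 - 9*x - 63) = x + 3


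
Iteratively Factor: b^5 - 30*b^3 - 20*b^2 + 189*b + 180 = (b - 3)*(b^4 + 3*b^3 - 21*b^2 - 83*b - 60) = (b - 3)*(b + 4)*(b^3 - b^2 - 17*b - 15) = (b - 3)*(b + 3)*(b + 4)*(b^2 - 4*b - 5) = (b - 3)*(b + 1)*(b + 3)*(b + 4)*(b - 5)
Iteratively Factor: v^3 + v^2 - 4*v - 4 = (v + 2)*(v^2 - v - 2) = (v - 2)*(v + 2)*(v + 1)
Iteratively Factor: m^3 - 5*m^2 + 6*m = (m - 3)*(m^2 - 2*m) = m*(m - 3)*(m - 2)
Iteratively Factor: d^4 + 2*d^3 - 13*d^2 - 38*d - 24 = (d + 1)*(d^3 + d^2 - 14*d - 24) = (d + 1)*(d + 3)*(d^2 - 2*d - 8) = (d + 1)*(d + 2)*(d + 3)*(d - 4)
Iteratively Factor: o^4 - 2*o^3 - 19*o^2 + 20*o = (o + 4)*(o^3 - 6*o^2 + 5*o) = (o - 5)*(o + 4)*(o^2 - o) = (o - 5)*(o - 1)*(o + 4)*(o)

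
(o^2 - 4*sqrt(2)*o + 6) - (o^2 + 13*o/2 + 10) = -13*o/2 - 4*sqrt(2)*o - 4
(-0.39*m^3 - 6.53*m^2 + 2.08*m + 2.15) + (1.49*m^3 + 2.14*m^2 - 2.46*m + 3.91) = 1.1*m^3 - 4.39*m^2 - 0.38*m + 6.06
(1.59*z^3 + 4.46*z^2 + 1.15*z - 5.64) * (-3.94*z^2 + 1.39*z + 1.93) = -6.2646*z^5 - 15.3623*z^4 + 4.7371*z^3 + 32.4279*z^2 - 5.6201*z - 10.8852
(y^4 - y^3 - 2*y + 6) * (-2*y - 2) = -2*y^5 + 2*y^3 + 4*y^2 - 8*y - 12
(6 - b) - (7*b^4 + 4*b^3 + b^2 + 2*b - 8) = -7*b^4 - 4*b^3 - b^2 - 3*b + 14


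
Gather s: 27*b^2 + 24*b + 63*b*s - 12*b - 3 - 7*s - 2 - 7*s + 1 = 27*b^2 + 12*b + s*(63*b - 14) - 4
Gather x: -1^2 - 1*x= -x - 1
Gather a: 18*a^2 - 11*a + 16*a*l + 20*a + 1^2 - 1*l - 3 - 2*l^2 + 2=18*a^2 + a*(16*l + 9) - 2*l^2 - l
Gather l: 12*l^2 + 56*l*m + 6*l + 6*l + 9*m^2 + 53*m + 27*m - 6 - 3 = 12*l^2 + l*(56*m + 12) + 9*m^2 + 80*m - 9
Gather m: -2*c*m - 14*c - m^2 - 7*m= -14*c - m^2 + m*(-2*c - 7)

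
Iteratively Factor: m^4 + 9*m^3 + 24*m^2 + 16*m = (m)*(m^3 + 9*m^2 + 24*m + 16) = m*(m + 4)*(m^2 + 5*m + 4) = m*(m + 1)*(m + 4)*(m + 4)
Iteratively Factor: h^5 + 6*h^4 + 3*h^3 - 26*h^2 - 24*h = (h + 4)*(h^4 + 2*h^3 - 5*h^2 - 6*h) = (h - 2)*(h + 4)*(h^3 + 4*h^2 + 3*h) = h*(h - 2)*(h + 4)*(h^2 + 4*h + 3) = h*(h - 2)*(h + 1)*(h + 4)*(h + 3)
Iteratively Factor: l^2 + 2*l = (l + 2)*(l)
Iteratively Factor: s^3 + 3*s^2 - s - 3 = (s + 3)*(s^2 - 1) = (s - 1)*(s + 3)*(s + 1)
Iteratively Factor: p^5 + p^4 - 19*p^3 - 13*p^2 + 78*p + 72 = (p + 1)*(p^4 - 19*p^2 + 6*p + 72) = (p - 3)*(p + 1)*(p^3 + 3*p^2 - 10*p - 24) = (p - 3)*(p + 1)*(p + 2)*(p^2 + p - 12) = (p - 3)^2*(p + 1)*(p + 2)*(p + 4)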